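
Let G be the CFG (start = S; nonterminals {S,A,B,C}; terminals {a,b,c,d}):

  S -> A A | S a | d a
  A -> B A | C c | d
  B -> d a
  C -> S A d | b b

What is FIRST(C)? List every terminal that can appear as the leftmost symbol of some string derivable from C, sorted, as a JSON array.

FIRST iteration:
pass 1:
  A via A→d: +{d}
  B via B→d a: +{d}
  C via C→b b: +{b}
  S via S→A A: +{d}
  S: {d}  A: {d}  B: {d}  C: {b}
pass 2:
  A via A→C c: +{b}
  C via C→S A d: +{d}
  S via S→A A: +{b}
  S: {b,d}  A: {b,d}  B: {d}  C: {b,d}
pass 3: (stable)
  S: {b,d}  A: {b,d}  B: {d}  C: {b,d}

FIRST(C) = ["b", "d"]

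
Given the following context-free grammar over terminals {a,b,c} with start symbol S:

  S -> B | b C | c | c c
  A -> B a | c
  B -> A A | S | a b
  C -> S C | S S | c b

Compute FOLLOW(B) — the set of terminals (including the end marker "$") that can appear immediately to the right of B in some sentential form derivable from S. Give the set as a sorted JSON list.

FIRST sets, iterate to fixpoint:
[1]
  A via A→c: +{c}
  B via B→A A: +{c}
  B via B→a b: +{a}
  C via C→c b: +{c}
  S via S→B: +{a,c}
  S via S→b C: +{b}
  FIRST[S]={a,b,c}  FIRST[A]={c}  FIRST[B]={a,c}  FIRST[C]={c}
[2]
  A via A→B a: +{a}
  B via B→S: +{b}
  C via C→S C: +{a,b}
  FIRST[S]={a,b,c}  FIRST[A]={a,c}  FIRST[B]={a,b,c}  FIRST[C]={a,b,c}
[3]
  A via A→B a: +{b}
  FIRST[S]={a,b,c}  FIRST[A]={a,b,c}  FIRST[B]={a,b,c}  FIRST[C]={a,b,c}
[4] (stable)
  FIRST[S]={a,b,c}  FIRST[A]={a,b,c}  FIRST[B]={a,b,c}  FIRST[C]={a,b,c}

FOLLOW sets:
initialize: $ ∈ FOLLOW(S)
round 1:
  A→B a: FOLLOW(B) ⊇ FIRST(a) = {a}; new: +{a}
  B→A A: FOLLOW(A) ⊇ FIRST(A) = {a,b,c}; new: +{a,b,c}
  B→S: FOLLOW(S) ⊇ FOLLOW(B) ⊇ {a}; new: +{a}
  C→S C: FOLLOW(S) ⊇ FIRST(C) = {a,b,c}; new: +{b,c}
  S→B: FOLLOW(B) ⊇ FOLLOW(S) ⊇ {$,a,b,c}; new: +{$,b,c}
  S→b C: FOLLOW(C) ⊇ FOLLOW(S) ⊇ {$,a,b,c}; new: +{$,a,b,c}
  FOLLOW(S)={$,a,b,c}  FOLLOW(A)={a,b,c}  FOLLOW(B)={$,a,b,c}  FOLLOW(C)={$,a,b,c}
round 2:
  B→A A: FOLLOW(A) ⊇ FOLLOW(B) ⊇ {$,a,b,c}; new: +{$}
  FOLLOW(S)={$,a,b,c}  FOLLOW(A)={$,a,b,c}  FOLLOW(B)={$,a,b,c}  FOLLOW(C)={$,a,b,c}
round 3: (no change)
  FOLLOW(S)={$,a,b,c}  FOLLOW(A)={$,a,b,c}  FOLLOW(B)={$,a,b,c}  FOLLOW(C)={$,a,b,c}

FOLLOW(B) = ["$", "a", "b", "c"]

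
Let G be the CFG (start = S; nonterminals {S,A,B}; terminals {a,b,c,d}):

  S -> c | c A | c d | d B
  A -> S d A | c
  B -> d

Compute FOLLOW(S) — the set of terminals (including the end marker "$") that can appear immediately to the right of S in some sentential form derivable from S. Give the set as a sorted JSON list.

FIRST iteration:
iter 1:
  A via A→c: +{c}
  B via B→d: +{d}
  S via S→c: +{c}
  S via S→d B: +{d}
  FIRST(S)={c,d}  FIRST(A)={c}  FIRST(B)={d}
iter 2:
  A via A→S d A: +{d}
  FIRST(S)={c,d}  FIRST(A)={c,d}  FIRST(B)={d}
iter 3: (no change)
  FIRST(S)={c,d}  FIRST(A)={c,d}  FIRST(B)={d}

FOLLOW iteration:
seed FOLLOW(S) with $
[1]
  A→S d A: FOLLOW(S) ⊇ FIRST(d) = {d}; new: +{d}
  S→c A: FOLLOW(A) ⊇ FOLLOW(S) ⊇ {$,d}; new: +{$,d}
  S→d B: FOLLOW(B) ⊇ FOLLOW(S) ⊇ {$,d}; new: +{$,d}
  FOLLOW(S)={$,d}  FOLLOW(A)={$,d}  FOLLOW(B)={$,d}
[2] — fixpoint
  FOLLOW(S)={$,d}  FOLLOW(A)={$,d}  FOLLOW(B)={$,d}

FOLLOW(S) = ["$", "d"]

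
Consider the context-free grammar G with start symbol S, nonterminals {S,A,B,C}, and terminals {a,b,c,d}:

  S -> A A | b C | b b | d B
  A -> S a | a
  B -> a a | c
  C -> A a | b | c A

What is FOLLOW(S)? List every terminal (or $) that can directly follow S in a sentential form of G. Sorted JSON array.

Compute FIRST by fixpoint:
[1]
  A via A→a: +{a}
  B via B→a a: +{a}
  B via B→c: +{c}
  C via C→A a: +{a}
  C via C→b: +{b}
  C via C→c A: +{c}
  S via S→A A: +{a}
  S via S→b C: +{b}
  S via S→d B: +{d}
  S: {a,b,d}  A: {a}  B: {a,c}  C: {a,b,c}
[2]
  A via A→S a: +{b,d}
  C via C→A a: +{d}
  S: {a,b,d}  A: {a,b,d}  B: {a,c}  C: {a,b,c,d}
[3] (no change)
  S: {a,b,d}  A: {a,b,d}  B: {a,c}  C: {a,b,c,d}

FOLLOW sets:
initialize: $ ∈ FOLLOW(S)
iter 1:
  A→S a: FOLLOW(S) ⊇ FIRST(a) = {a}; new: +{a}
  C→A a: FOLLOW(A) ⊇ FIRST(a) = {a}; new: +{a}
  S→A A: FOLLOW(A) ⊇ FIRST(A) = {a,b,d}; new: +{b,d}
  S→A A: FOLLOW(A) ⊇ FOLLOW(S) ⊇ {$,a}; new: +{$}
  S→b C: FOLLOW(C) ⊇ FOLLOW(S) ⊇ {$,a}; new: +{$,a}
  S→d B: FOLLOW(B) ⊇ FOLLOW(S) ⊇ {$,a}; new: +{$,a}
  FOLLOW[S]={$,a}  FOLLOW[A]={$,a,b,d}  FOLLOW[B]={$,a}  FOLLOW[C]={$,a}
iter 2: (stable)
  FOLLOW[S]={$,a}  FOLLOW[A]={$,a,b,d}  FOLLOW[B]={$,a}  FOLLOW[C]={$,a}

FOLLOW(S) = ["$", "a"]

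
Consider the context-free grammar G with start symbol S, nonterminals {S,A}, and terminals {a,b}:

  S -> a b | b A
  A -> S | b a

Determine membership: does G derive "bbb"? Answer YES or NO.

CNF form of G:
  S -> T0 T1 | T1 A
  A -> T0 T1 | T1 A | T1 T0
  T0 -> a
  T1 -> b

Fill CYK table bottom-up:
  [0..0]={T1}  "b"  orig:{}
  [1..1]={T1}  "b"  orig:{}
  [2..2]={T1}  "b"  orig:{}
  [0..1]=∅  "bb"
  [1..2]=∅  "bb"
  [0..2]=∅  "bbb"

S ∉ T[0,2] ⇒ NO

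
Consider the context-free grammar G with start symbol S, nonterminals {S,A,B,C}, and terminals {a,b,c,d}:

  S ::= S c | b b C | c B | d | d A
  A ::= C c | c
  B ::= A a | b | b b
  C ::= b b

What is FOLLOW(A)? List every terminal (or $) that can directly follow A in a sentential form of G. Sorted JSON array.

Compute FIRST by fixpoint:
round 1:
  A via A→c: +{c}
  B via B→A a: +{c}
  B via B→b: +{b}
  C via C→b b: +{b}
  S via S→b b C: +{b}
  S via S→c B: +{c}
  S via S→d: +{d}
  FIRST(S)={b,c,d}  FIRST(A)={c}  FIRST(B)={b,c}  FIRST(C)={b}
round 2:
  A via A→C c: +{b}
  FIRST(S)={b,c,d}  FIRST(A)={b,c}  FIRST(B)={b,c}  FIRST(C)={b}
round 3: (stable)
  FIRST(S)={b,c,d}  FIRST(A)={b,c}  FIRST(B)={b,c}  FIRST(C)={b}

FOLLOW sets:
seed FOLLOW(S) with $
iter 1:
  A→C c: FOLLOW(C) ⊇ FIRST(c) = {c}; new: +{c}
  B→A a: FOLLOW(A) ⊇ FIRST(a) = {a}; new: +{a}
  S→S c: FOLLOW(S) ⊇ FIRST(c) = {c}; new: +{c}
  S→b b C: FOLLOW(C) ⊇ FOLLOW(S) ⊇ {$,c}; new: +{$}
  S→c B: FOLLOW(B) ⊇ FOLLOW(S) ⊇ {$,c}; new: +{$,c}
  S→d A: FOLLOW(A) ⊇ FOLLOW(S) ⊇ {$,c}; new: +{$,c}
  S: {$,c}  A: {$,a,c}  B: {$,c}  C: {$,c}
iter 2: — fixpoint
  S: {$,c}  A: {$,a,c}  B: {$,c}  C: {$,c}

FOLLOW(A) = ["$", "a", "c"]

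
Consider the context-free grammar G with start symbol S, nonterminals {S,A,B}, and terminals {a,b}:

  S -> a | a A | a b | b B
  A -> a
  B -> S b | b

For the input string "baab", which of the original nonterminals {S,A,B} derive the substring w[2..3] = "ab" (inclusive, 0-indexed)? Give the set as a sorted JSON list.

CNF form of G:
  S -> T0 B | T1 A | T1 T0 | a
  A -> a
  B -> S T0 | b
  T0 -> b
  T1 -> a

CYK table (by increasing span) (cells [i..j] with 2 ≤ i ≤ j ≤ 3 only):
  [2..2]={A,S,T1}  "a"  orig:{A,S}
  [3..3]={B,T0}  "b"  orig:{B}
  [2..3]={B,S}  "ab"

Original NTs in T[2,3] deriving "ab": ["B", "S"]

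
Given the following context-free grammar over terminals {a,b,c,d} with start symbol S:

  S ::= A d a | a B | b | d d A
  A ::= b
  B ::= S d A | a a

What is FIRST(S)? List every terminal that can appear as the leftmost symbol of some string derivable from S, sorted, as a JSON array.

Compute FIRST by fixpoint:
pass 1:
  A via A→b: +{b}
  B via B→a a: +{a}
  S via S→A d a: +{b}
  S via S→a B: +{a}
  S via S→d d A: +{d}
  S: {a,b,d}  A: {b}  B: {a}
pass 2:
  B via B→S d A: +{b,d}
  S: {a,b,d}  A: {b}  B: {a,b,d}
pass 3: done
  S: {a,b,d}  A: {b}  B: {a,b,d}

FIRST(S) = ["a", "b", "d"]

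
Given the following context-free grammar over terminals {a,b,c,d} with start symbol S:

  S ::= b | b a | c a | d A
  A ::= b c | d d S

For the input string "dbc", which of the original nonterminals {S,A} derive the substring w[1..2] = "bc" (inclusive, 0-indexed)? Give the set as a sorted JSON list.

CNF form of G:
  S -> T0 T3 | T1 T3 | T2 A | b
  A -> T0 T1 | T2 X4
  T0 -> b
  T1 -> c
  T2 -> d
  T3 -> a
  X4 -> T2 S

CYK fill — only the sub-triangle for w[1..2]:
  T[1,1] 'b' = {S,T0}  orig:{S}
  T[2,2] 'c' = {T1}  orig:{}
  T[1,2] 'bc' = {A}

Original NTs in T[1,2] deriving "bc": ["A"]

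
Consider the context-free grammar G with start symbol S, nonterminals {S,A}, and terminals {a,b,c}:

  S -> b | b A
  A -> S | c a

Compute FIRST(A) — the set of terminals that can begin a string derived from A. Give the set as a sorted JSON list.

FIRST iteration:
pass 1:
  A via A→c a: +{c}
  S via S→b: +{b}
  FIRST[S]={b}  FIRST[A]={c}
pass 2:
  A via A→S: +{b}
  FIRST[S]={b}  FIRST[A]={b,c}
pass 3: (stable)
  FIRST[S]={b}  FIRST[A]={b,c}

FIRST(A) = ["b", "c"]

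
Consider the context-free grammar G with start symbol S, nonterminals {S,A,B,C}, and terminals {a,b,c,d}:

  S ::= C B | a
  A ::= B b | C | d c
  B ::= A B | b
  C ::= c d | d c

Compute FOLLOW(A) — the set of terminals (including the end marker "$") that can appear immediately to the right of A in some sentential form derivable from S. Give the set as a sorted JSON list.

FIRST iteration:
iter 1:
  A via A→d c: +{d}
  B via B→A B: +{d}
  B via B→b: +{b}
  C via C→c d: +{c}
  C via C→d c: +{d}
  S via S→C B: +{c,d}
  S via S→a: +{a}
  FIRST[S]={a,c,d}  FIRST[A]={d}  FIRST[B]={b,d}  FIRST[C]={c,d}
iter 2:
  A via A→B b: +{b}
  A via A→C: +{c}
  B via B→A B: +{c}
  FIRST[S]={a,c,d}  FIRST[A]={b,c,d}  FIRST[B]={b,c,d}  FIRST[C]={c,d}
iter 3: (no change)
  FIRST[S]={a,c,d}  FIRST[A]={b,c,d}  FIRST[B]={b,c,d}  FIRST[C]={c,d}

FOLLOW iteration:
FOLLOW(S) := {$}
[1]
  A→B b: FOLLOW(B) ⊇ FIRST(b) = {b}; new: +{b}
  B→A B: FOLLOW(A) ⊇ FIRST(B) = {b,c,d}; new: +{b,c,d}
  S→C B: FOLLOW(C) ⊇ FIRST(B) = {b,c,d}; new: +{b,c,d}
  S→C B: FOLLOW(B) ⊇ FOLLOW(S) ⊇ {$}; new: +{$}
  FOLLOW[S]={$}  FOLLOW[A]={b,c,d}  FOLLOW[B]={$,b}  FOLLOW[C]={b,c,d}
[2] (stable)
  FOLLOW[S]={$}  FOLLOW[A]={b,c,d}  FOLLOW[B]={$,b}  FOLLOW[C]={b,c,d}

FOLLOW(A) = ["b", "c", "d"]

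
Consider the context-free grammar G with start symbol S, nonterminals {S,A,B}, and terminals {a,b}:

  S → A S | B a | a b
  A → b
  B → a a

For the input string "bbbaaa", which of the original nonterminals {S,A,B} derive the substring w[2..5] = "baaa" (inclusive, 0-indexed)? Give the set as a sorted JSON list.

CNF form of G:
  S -> A S | B T0 | T0 T1
  A -> b
  B -> T0 T0
  T0 -> a
  T1 -> b

Fill CYK table bottom-up (cells [i..j] with 2 ≤ i ≤ j ≤ 5 only):
  cell(2,2) b: {A,T1}  orig:{A}
  cell(3,3) a: {T0}  orig:{}
  cell(4,4) a: {T0}  orig:{}
  cell(5,5) a: {T0}  orig:{}
  cell(2,3) ba: ∅
  cell(3,4) aa: {B}
  cell(4,5) aa: {B}
  cell(2,4) baa: ∅
  cell(3,5) aaa: {S}
  cell(2,5) baaa: {S}

Original NTs in T[2,5] deriving "baaa": ["S"]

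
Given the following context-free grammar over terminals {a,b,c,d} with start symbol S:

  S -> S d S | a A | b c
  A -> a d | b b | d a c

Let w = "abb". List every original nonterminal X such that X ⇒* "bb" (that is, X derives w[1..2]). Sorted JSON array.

Convert to CNF:
  S -> S X5 | T0 A | T2 T3
  A -> T0 T1 | T1 X4 | T2 T2
  T0 -> a
  T1 -> d
  T2 -> b
  T3 -> c
  X4 -> T0 T3
  X5 -> T1 S

CYK table (by increasing span) (cells [i..j] with 1 ≤ i ≤ j ≤ 2 only):
  cell(1,1) b: {T2}  orig:{}
  cell(2,2) b: {T2}  orig:{}
  cell(1,2) bb: {A}

Original NTs in T[1,2] deriving "bb": ["A"]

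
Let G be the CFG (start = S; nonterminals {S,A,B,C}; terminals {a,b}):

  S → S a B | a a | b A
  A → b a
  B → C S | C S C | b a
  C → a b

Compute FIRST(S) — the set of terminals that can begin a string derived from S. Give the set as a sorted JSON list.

FIRST sets, iterate to fixpoint:
[1]
  A via A→b a: +{b}
  B via B→b a: +{b}
  C via C→a b: +{a}
  S via S→a a: +{a}
  S via S→b A: +{b}
  FIRST(S)={a,b}  FIRST(A)={b}  FIRST(B)={b}  FIRST(C)={a}
[2]
  B via B→C S: +{a}
  FIRST(S)={a,b}  FIRST(A)={b}  FIRST(B)={a,b}  FIRST(C)={a}
[3] (no change)
  FIRST(S)={a,b}  FIRST(A)={b}  FIRST(B)={a,b}  FIRST(C)={a}

FIRST(S) = ["a", "b"]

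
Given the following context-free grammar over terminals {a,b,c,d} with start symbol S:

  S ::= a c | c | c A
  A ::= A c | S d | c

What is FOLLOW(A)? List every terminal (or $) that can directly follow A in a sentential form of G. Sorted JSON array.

Compute FIRST by fixpoint:
iter 1:
  A via A→c: +{c}
  S via S→a c: +{a}
  S via S→c: +{c}
  FIRST(S)={a,c}  FIRST(A)={c}
iter 2:
  A via A→S d: +{a}
  FIRST(S)={a,c}  FIRST(A)={a,c}
iter 3: (stable)
  FIRST(S)={a,c}  FIRST(A)={a,c}

FOLLOW sets:
seed FOLLOW(S) with $
[1]
  A→A c: FOLLOW(A) ⊇ FIRST(c) = {c}; new: +{c}
  A→S d: FOLLOW(S) ⊇ FIRST(d) = {d}; new: +{d}
  S→c A: FOLLOW(A) ⊇ FOLLOW(S) ⊇ {$,d}; new: +{$,d}
  FOLLOW[S]={$,d}  FOLLOW[A]={$,c,d}
[2] — fixpoint
  FOLLOW[S]={$,d}  FOLLOW[A]={$,c,d}

FOLLOW(A) = ["$", "c", "d"]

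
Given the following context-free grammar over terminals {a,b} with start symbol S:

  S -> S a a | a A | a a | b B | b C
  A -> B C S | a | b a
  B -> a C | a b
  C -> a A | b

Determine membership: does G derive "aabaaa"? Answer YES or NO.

Convert to CNF:
  S -> S X3 | T0 B | T0 C | T1 A | T1 T1
  A -> B X2 | T0 T1 | a
  B -> T1 C | T1 T0
  C -> T1 A | b
  T0 -> b
  T1 -> a
  X2 -> C S
  X3 -> T1 T1

Fill CYK table bottom-up:
  cell(0,0) a: {A,T1}  orig:{A}
  cell(1,1) a: {A,T1}  orig:{A}
  cell(2,2) b: {C,T0}  orig:{C}
  cell(3,3) a: {A,T1}  orig:{A}
  cell(4,4) a: {A,T1}  orig:{A}
  cell(5,5) a: {A,T1}  orig:{A}
  cell(0,1) aa: {C,S,X3}  orig:{C,S}
  cell(1,2) ab: {B}
  cell(2,3) ba: {A}
  cell(3,4) aa: {C,S,X3}  orig:{C,S}
  cell(4,5) aa: {C,S,X3}  orig:{C,S}
  cell(0,2) aab: ∅
  cell(1,3) aba: {C,S}
  cell(2,4) baa: {S,X2}  orig:{S}
  cell(3,5) aaa: {B}
  cell(0,3) aaba: {B}
  cell(1,4) abaa: ∅
  cell(2,5) baaa: {S}
  cell(0,4) aabaa: {X2}  orig:{}
  cell(1,5) abaaa: {S,X2}  orig:{S}
  cell(0,5) aabaaa: {X2}  orig:{}

S ∉ T[0,5] ⇒ NO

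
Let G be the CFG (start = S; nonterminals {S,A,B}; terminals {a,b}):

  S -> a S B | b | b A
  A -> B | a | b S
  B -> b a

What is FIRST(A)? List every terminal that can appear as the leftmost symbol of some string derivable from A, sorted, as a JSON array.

Compute FIRST by fixpoint:
iter 1:
  A via A→a: +{a}
  A via A→b S: +{b}
  B via B→b a: +{b}
  S via S→a S B: +{a}
  S via S→b: +{b}
  FIRST[S]={a,b}  FIRST[A]={a,b}  FIRST[B]={b}
iter 2: (stable)
  FIRST[S]={a,b}  FIRST[A]={a,b}  FIRST[B]={b}

FIRST(A) = ["a", "b"]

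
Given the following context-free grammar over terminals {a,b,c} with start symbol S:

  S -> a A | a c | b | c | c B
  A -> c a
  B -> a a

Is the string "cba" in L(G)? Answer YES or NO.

Convert to CNF:
  S -> T0 B | T1 A | T1 T0 | b | c
  A -> T0 T1
  B -> T1 T1
  T0 -> c
  T1 -> a

CYK table (by increasing span):
  cell(0,0) c: {S,T0}  orig:{S}
  cell(1,1) b: {S}
  cell(2,2) a: {T1}  orig:{}
  cell(0,1) cb: ∅
  cell(1,2) ba: ∅
  cell(0,2) cba: ∅

S ∉ T[0,2] ⇒ NO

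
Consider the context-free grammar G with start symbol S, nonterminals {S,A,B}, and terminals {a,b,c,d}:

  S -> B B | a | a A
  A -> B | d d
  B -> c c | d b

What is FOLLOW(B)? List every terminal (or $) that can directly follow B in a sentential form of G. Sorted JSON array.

FIRST sets, iterate to fixpoint:
pass 1:
  A via A→d d: +{d}
  B via B→c c: +{c}
  B via B→d b: +{d}
  S via S→B B: +{c,d}
  S via S→a: +{a}
  FIRST[S]={a,c,d}  FIRST[A]={d}  FIRST[B]={c,d}
pass 2:
  A via A→B: +{c}
  FIRST[S]={a,c,d}  FIRST[A]={c,d}  FIRST[B]={c,d}
pass 3: (stable)
  FIRST[S]={a,c,d}  FIRST[A]={c,d}  FIRST[B]={c,d}

FOLLOW sets:
FOLLOW(S) := {$}
pass 1:
  S→B B: FOLLOW(B) ⊇ FIRST(B) = {c,d}; new: +{c,d}
  S→B B: FOLLOW(B) ⊇ FOLLOW(S) ⊇ {$}; new: +{$}
  S→a A: FOLLOW(A) ⊇ FOLLOW(S) ⊇ {$}; new: +{$}
  S: {$}  A: {$}  B: {$,c,d}
pass 2: (no change)
  S: {$}  A: {$}  B: {$,c,d}

FOLLOW(B) = ["$", "c", "d"]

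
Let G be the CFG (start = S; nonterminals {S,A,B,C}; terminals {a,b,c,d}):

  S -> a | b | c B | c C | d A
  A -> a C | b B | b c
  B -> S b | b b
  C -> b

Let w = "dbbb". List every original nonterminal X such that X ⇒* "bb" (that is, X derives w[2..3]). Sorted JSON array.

CNF form of G:
  S -> T2 B | T2 C | T3 A | a | b
  A -> T0 C | T1 B | T1 T2
  B -> S T1 | T1 T1
  C -> b
  T0 -> a
  T1 -> b
  T2 -> c
  T3 -> d

Fill CYK table bottom-up (cells [i..j] with 2 ≤ i ≤ j ≤ 3 only):
  [2..2]={C,S,T1}  "b"  orig:{C,S}
  [3..3]={C,S,T1}  "b"  orig:{C,S}
  [2..3]={B}  "bb"

Original NTs in T[2,3] deriving "bb": ["B"]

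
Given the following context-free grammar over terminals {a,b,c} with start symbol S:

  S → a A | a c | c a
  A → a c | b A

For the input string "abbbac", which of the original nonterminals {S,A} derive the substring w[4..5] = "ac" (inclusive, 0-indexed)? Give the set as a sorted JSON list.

Convert to CNF:
  S -> T0 A | T0 T1 | T1 T0
  A -> T0 T1 | T2 A
  T0 -> a
  T1 -> c
  T2 -> b

Fill CYK table bottom-up, restricted to cells inside w[4..5]:
  T[4,4] 'a' = {T0}  orig:{}
  T[5,5] 'c' = {T1}  orig:{}
  T[4,5] 'ac' = {A,S}

Original NTs in T[4,5] deriving "ac": ["A", "S"]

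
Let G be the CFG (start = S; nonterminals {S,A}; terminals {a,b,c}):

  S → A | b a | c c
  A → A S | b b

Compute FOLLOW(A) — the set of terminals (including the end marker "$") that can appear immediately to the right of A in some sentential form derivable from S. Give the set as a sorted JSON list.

FIRST sets, iterate to fixpoint:
pass 1:
  A via A→b b: +{b}
  S via S→A: +{b}
  S via S→c c: +{c}
  FIRST[S]={b,c}  FIRST[A]={b}
pass 2: done
  FIRST[S]={b,c}  FIRST[A]={b}

FOLLOW iteration:
FOLLOW(S) := {$}
iter 1:
  A→A S: FOLLOW(A) ⊇ FIRST(S) = {b,c}; new: +{b,c}
  A→A S: FOLLOW(S) ⊇ FOLLOW(A) ⊇ {b,c}; new: +{b,c}
  S→A: FOLLOW(A) ⊇ FOLLOW(S) ⊇ {$,b,c}; new: +{$}
  FOLLOW[S]={$,b,c}  FOLLOW[A]={$,b,c}
iter 2: (stable)
  FOLLOW[S]={$,b,c}  FOLLOW[A]={$,b,c}

FOLLOW(A) = ["$", "b", "c"]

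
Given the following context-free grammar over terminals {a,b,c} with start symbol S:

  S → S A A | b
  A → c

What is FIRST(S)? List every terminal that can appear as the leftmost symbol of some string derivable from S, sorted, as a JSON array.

FIRST iteration:
round 1:
  A via A→c: +{c}
  S via S→b: +{b}
  S: {b}  A: {c}
round 2: done
  S: {b}  A: {c}

FIRST(S) = ["b"]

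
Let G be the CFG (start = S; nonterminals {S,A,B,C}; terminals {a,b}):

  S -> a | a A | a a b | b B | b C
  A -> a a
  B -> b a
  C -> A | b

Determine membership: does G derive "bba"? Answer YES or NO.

Convert to CNF:
  S -> T0 A | T0 X2 | T1 B | T1 C | a
  A -> T0 T0
  B -> T1 T0
  C -> T0 T0 | b
  T0 -> a
  T1 -> b
  X2 -> T0 T1

Fill CYK table bottom-up:
  cell(0,0) b: {C,T1}  orig:{C}
  cell(1,1) b: {C,T1}  orig:{C}
  cell(2,2) a: {S,T0}  orig:{S}
  cell(0,1) bb: {S}
  cell(1,2) ba: {B}
  cell(0,2) bba: {S}

S ∈ T[0,2] ⇒ YES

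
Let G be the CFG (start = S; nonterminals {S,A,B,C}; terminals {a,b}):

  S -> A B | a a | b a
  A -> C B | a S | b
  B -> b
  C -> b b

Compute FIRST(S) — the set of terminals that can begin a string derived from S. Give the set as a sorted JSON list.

FIRST sets, iterate to fixpoint:
iter 1:
  A via A→a S: +{a}
  A via A→b: +{b}
  B via B→b: +{b}
  C via C→b b: +{b}
  S via S→A B: +{a,b}
  FIRST[S]={a,b}  FIRST[A]={a,b}  FIRST[B]={b}  FIRST[C]={b}
iter 2: (stable)
  FIRST[S]={a,b}  FIRST[A]={a,b}  FIRST[B]={b}  FIRST[C]={b}

FIRST(S) = ["a", "b"]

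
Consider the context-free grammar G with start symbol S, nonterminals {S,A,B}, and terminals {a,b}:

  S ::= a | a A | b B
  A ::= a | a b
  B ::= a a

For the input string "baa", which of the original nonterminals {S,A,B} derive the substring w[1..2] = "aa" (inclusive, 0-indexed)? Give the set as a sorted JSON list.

Convert to CNF:
  S -> T0 A | T1 B | a
  A -> T0 T1 | a
  B -> T0 T0
  T0 -> a
  T1 -> b

CYK fill (cells [i..j] with 1 ≤ i ≤ j ≤ 2 only):
  cell(1,1) a: {A,S,T0}  orig:{A,S}
  cell(2,2) a: {A,S,T0}  orig:{A,S}
  cell(1,2) aa: {B,S}

Original NTs in T[1,2] deriving "aa": ["B", "S"]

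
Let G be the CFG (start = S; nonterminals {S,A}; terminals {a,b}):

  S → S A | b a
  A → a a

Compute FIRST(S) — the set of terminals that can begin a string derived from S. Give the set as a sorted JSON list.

Compute FIRST by fixpoint:
iter 1:
  A via A→a a: +{a}
  S via S→b a: +{b}
  FIRST(S)={b}  FIRST(A)={a}
iter 2: (stable)
  FIRST(S)={b}  FIRST(A)={a}

FIRST(S) = ["b"]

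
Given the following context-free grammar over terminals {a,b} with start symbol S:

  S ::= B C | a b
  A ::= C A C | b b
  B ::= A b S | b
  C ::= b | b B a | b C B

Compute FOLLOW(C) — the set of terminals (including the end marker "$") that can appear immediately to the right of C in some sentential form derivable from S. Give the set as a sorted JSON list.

FIRST iteration:
[1]
  A via A→b b: +{b}
  B via B→A b S: +{b}
  C via C→b: +{b}
  S via S→B C: +{b}
  S via S→a b: +{a}
  FIRST(S)={a,b}  FIRST(A)={b}  FIRST(B)={b}  FIRST(C)={b}
[2] (no change)
  FIRST(S)={a,b}  FIRST(A)={b}  FIRST(B)={b}  FIRST(C)={b}

FOLLOW iteration:
FOLLOW(S) := {$}
pass 1:
  A→C A C: FOLLOW(C) ⊇ FIRST(A) = {b}; new: +{b}
  A→C A C: FOLLOW(A) ⊇ FIRST(C) = {b}; new: +{b}
  C→b B a: FOLLOW(B) ⊇ FIRST(a) = {a}; new: +{a}
  C→b C B: FOLLOW(B) ⊇ FOLLOW(C) ⊇ {b}; new: +{b}
  S→B C: FOLLOW(C) ⊇ FOLLOW(S) ⊇ {$}; new: +{$}
  S: {$}  A: {b}  B: {a,b}  C: {$,b}
pass 2:
  B→A b S: FOLLOW(S) ⊇ FOLLOW(B) ⊇ {a,b}; new: +{a,b}
  C→b C B: FOLLOW(B) ⊇ FOLLOW(C) ⊇ {$,b}; new: +{$}
  S→B C: FOLLOW(C) ⊇ FOLLOW(S) ⊇ {$,a,b}; new: +{a}
  S: {$,a,b}  A: {b}  B: {$,a,b}  C: {$,a,b}
pass 3: — fixpoint
  S: {$,a,b}  A: {b}  B: {$,a,b}  C: {$,a,b}

FOLLOW(C) = ["$", "a", "b"]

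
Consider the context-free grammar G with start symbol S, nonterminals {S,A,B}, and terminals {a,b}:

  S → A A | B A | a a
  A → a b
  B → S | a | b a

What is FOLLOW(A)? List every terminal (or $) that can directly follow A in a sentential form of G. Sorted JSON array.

FIRST sets, iterate to fixpoint:
round 1:
  A via A→a b: +{a}
  B via B→a: +{a}
  B via B→b a: +{b}
  S via S→A A: +{a}
  S via S→B A: +{b}
  S: {a,b}  A: {a}  B: {a,b}
round 2: (no change)
  S: {a,b}  A: {a}  B: {a,b}

Compute FOLLOW by fixpoint:
seed FOLLOW(S) with $
round 1:
  S→A A: FOLLOW(A) ⊇ FIRST(A) = {a}; new: +{a}
  S→A A: FOLLOW(A) ⊇ FOLLOW(S) ⊇ {$}; new: +{$}
  S→B A: FOLLOW(B) ⊇ FIRST(A) = {a}; new: +{a}
  FOLLOW[S]={$}  FOLLOW[A]={$,a}  FOLLOW[B]={a}
round 2:
  B→S: FOLLOW(S) ⊇ FOLLOW(B) ⊇ {a}; new: +{a}
  FOLLOW[S]={$,a}  FOLLOW[A]={$,a}  FOLLOW[B]={a}
round 3: done
  FOLLOW[S]={$,a}  FOLLOW[A]={$,a}  FOLLOW[B]={a}

FOLLOW(A) = ["$", "a"]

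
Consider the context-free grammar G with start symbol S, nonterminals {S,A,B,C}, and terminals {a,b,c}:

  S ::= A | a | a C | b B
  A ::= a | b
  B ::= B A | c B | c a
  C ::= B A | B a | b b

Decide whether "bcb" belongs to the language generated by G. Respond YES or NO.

CNF form of G:
  S -> T1 C | T2 B | a | b
  A -> a | b
  B -> B A | T0 B | T0 T1
  C -> B A | B T1 | T2 T2
  T0 -> c
  T1 -> a
  T2 -> b

CYK table (by increasing span):
  cell(0,0) b: {A,S,T2}  orig:{A,S}
  cell(1,1) c: {T0}  orig:{}
  cell(2,2) b: {A,S,T2}  orig:{A,S}
  cell(0,1) bc: ∅
  cell(1,2) cb: ∅
  cell(0,2) bcb: ∅

S ∉ T[0,2] ⇒ NO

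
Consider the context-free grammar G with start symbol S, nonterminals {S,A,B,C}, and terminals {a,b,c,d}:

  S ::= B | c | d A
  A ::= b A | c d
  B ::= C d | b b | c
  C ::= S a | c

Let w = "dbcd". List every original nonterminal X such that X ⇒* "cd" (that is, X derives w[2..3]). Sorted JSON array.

Convert to CNF:
  S -> C T2 | T0 T0 | T2 A | c
  A -> T0 A | T1 T2
  B -> C T2 | T0 T0 | c
  C -> S T3 | c
  T0 -> b
  T1 -> c
  T2 -> d
  T3 -> a

CYK fill — only the sub-triangle for w[2..3]:
  cell(2,2) c: {B,C,S,T1}  orig:{B,C,S}
  cell(3,3) d: {T2}  orig:{}
  cell(2,3) cd: {A,B,S}

Original NTs in T[2,3] deriving "cd": ["A", "B", "S"]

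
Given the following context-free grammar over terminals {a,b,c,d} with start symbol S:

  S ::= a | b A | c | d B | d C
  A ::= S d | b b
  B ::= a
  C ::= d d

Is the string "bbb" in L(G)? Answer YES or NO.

CNF form of G:
  S -> T0 B | T0 C | T1 A | a | c
  A -> S T0 | T1 T1
  B -> a
  C -> T0 T0
  T0 -> d
  T1 -> b

CYK fill:
  T[0,0] 'b' = {T1}  orig:{}
  T[1,1] 'b' = {T1}  orig:{}
  T[2,2] 'b' = {T1}  orig:{}
  T[0,1] 'bb' = {A}
  T[1,2] 'bb' = {A}
  T[0,2] 'bbb' = {S}

S ∈ T[0,2] ⇒ YES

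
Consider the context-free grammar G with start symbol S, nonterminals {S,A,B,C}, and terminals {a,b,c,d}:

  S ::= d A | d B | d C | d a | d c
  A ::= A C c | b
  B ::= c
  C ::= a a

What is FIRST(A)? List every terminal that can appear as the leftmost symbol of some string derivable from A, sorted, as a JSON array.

FIRST sets, iterate to fixpoint:
round 1:
  A via A→b: +{b}
  B via B→c: +{c}
  C via C→a a: +{a}
  S via S→d A: +{d}
  S: {d}  A: {b}  B: {c}  C: {a}
round 2: (stable)
  S: {d}  A: {b}  B: {c}  C: {a}

FIRST(A) = ["b"]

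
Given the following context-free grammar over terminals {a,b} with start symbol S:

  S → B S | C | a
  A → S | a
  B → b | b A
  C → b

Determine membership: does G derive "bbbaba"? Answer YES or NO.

Convert to CNF:
  S -> B S | a | b
  A -> B S | a | b
  B -> T0 A | b
  C -> b
  T0 -> b

CYK table (by increasing span):
  T[0,0] 'b' = {A,B,C,S,T0}  orig:{A,B,C,S}
  T[1,1] 'b' = {A,B,C,S,T0}  orig:{A,B,C,S}
  T[2,2] 'b' = {A,B,C,S,T0}  orig:{A,B,C,S}
  T[3,3] 'a' = {A,S}
  T[4,4] 'b' = {A,B,C,S,T0}  orig:{A,B,C,S}
  T[5,5] 'a' = {A,S}
  T[0,1] 'bb' = {A,B,S}
  T[1,2] 'bb' = {A,B,S}
  T[2,3] 'ba' = {A,B,S}
  T[3,4] 'ab' = ∅
  T[4,5] 'ba' = {A,B,S}
  T[0,2] 'bbb' = {A,B,S}
  T[1,3] 'bba' = {A,B,S}
  T[2,4] 'bab' = {A,S}
  T[3,5] 'aba' = ∅
  T[0,3] 'bbba' = {A,B,S}
  T[1,4] 'bbab' = {A,B,S}
  T[2,5] 'baba' = {A,S}
  T[0,4] 'bbbab' = {A,B,S}
  T[1,5] 'bbaba' = {A,B,S}
  T[0,5] 'bbbaba' = {A,B,S}

S ∈ T[0,5] ⇒ YES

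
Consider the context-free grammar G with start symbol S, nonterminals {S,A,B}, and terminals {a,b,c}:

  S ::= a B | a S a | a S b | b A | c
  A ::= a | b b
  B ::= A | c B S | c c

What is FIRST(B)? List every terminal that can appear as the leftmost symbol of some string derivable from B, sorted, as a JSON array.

FIRST iteration:
pass 1:
  A via A→a: +{a}
  A via A→b b: +{b}
  B via B→A: +{a,b}
  B via B→c B S: +{c}
  S via S→a B: +{a}
  S via S→b A: +{b}
  S via S→c: +{c}
  FIRST[S]={a,b,c}  FIRST[A]={a,b}  FIRST[B]={a,b,c}
pass 2: (no change)
  FIRST[S]={a,b,c}  FIRST[A]={a,b}  FIRST[B]={a,b,c}

FIRST(B) = ["a", "b", "c"]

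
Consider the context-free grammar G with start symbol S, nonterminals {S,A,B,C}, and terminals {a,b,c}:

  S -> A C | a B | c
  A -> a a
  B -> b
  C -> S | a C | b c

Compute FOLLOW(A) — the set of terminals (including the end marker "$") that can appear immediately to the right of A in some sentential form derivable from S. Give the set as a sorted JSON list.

FIRST sets, iterate to fixpoint:
pass 1:
  A via A→a a: +{a}
  B via B→b: +{b}
  C via C→a C: +{a}
  C via C→b c: +{b}
  S via S→A C: +{a}
  S via S→c: +{c}
  S: {a,c}  A: {a}  B: {b}  C: {a,b}
pass 2:
  C via C→S: +{c}
  S: {a,c}  A: {a}  B: {b}  C: {a,b,c}
pass 3: (no change)
  S: {a,c}  A: {a}  B: {b}  C: {a,b,c}

Compute FOLLOW by fixpoint:
initialize: $ ∈ FOLLOW(S)
round 1:
  S→A C: FOLLOW(A) ⊇ FIRST(C) = {a,b,c}; new: +{a,b,c}
  S→A C: FOLLOW(C) ⊇ FOLLOW(S) ⊇ {$}; new: +{$}
  S→a B: FOLLOW(B) ⊇ FOLLOW(S) ⊇ {$}; new: +{$}
  S: {$}  A: {a,b,c}  B: {$}  C: {$}
round 2: done
  S: {$}  A: {a,b,c}  B: {$}  C: {$}

FOLLOW(A) = ["a", "b", "c"]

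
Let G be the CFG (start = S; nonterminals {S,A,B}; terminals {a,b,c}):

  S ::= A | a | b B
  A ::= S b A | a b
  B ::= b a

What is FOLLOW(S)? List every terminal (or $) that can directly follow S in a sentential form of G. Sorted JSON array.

FIRST iteration:
iter 1:
  A via A→a b: +{a}
  B via B→b a: +{b}
  S via S→A: +{a}
  S via S→b B: +{b}
  FIRST[S]={a,b}  FIRST[A]={a}  FIRST[B]={b}
iter 2:
  A via A→S b A: +{b}
  FIRST[S]={a,b}  FIRST[A]={a,b}  FIRST[B]={b}
iter 3: — fixpoint
  FIRST[S]={a,b}  FIRST[A]={a,b}  FIRST[B]={b}

Compute FOLLOW by fixpoint:
FOLLOW(S) := {$}
[1]
  A→S b A: FOLLOW(S) ⊇ FIRST(b) = {b}; new: +{b}
  S→A: FOLLOW(A) ⊇ FOLLOW(S) ⊇ {$,b}; new: +{$,b}
  S→b B: FOLLOW(B) ⊇ FOLLOW(S) ⊇ {$,b}; new: +{$,b}
  FOLLOW[S]={$,b}  FOLLOW[A]={$,b}  FOLLOW[B]={$,b}
[2] (no change)
  FOLLOW[S]={$,b}  FOLLOW[A]={$,b}  FOLLOW[B]={$,b}

FOLLOW(S) = ["$", "b"]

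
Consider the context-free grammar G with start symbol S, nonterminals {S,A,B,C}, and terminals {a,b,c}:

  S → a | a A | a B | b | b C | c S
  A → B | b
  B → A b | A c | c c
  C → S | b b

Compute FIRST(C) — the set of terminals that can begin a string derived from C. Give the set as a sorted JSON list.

FIRST iteration:
round 1:
  A via A→b: +{b}
  B via B→A b: +{b}
  B via B→c c: +{c}
  C via C→b b: +{b}
  S via S→a: +{a}
  S via S→b: +{b}
  S via S→c S: +{c}
  S: {a,b,c}  A: {b}  B: {b,c}  C: {b}
round 2:
  A via A→B: +{c}
  C via C→S: +{a,c}
  S: {a,b,c}  A: {b,c}  B: {b,c}  C: {a,b,c}
round 3: — fixpoint
  S: {a,b,c}  A: {b,c}  B: {b,c}  C: {a,b,c}

FIRST(C) = ["a", "b", "c"]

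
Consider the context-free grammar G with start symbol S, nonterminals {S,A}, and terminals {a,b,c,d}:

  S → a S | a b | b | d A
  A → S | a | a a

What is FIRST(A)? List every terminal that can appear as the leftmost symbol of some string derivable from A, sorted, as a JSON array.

Compute FIRST by fixpoint:
iter 1:
  A via A→a: +{a}
  S via S→a S: +{a}
  S via S→b: +{b}
  S via S→d A: +{d}
  FIRST(S)={a,b,d}  FIRST(A)={a}
iter 2:
  A via A→S: +{b,d}
  FIRST(S)={a,b,d}  FIRST(A)={a,b,d}
iter 3: (stable)
  FIRST(S)={a,b,d}  FIRST(A)={a,b,d}

FIRST(A) = ["a", "b", "d"]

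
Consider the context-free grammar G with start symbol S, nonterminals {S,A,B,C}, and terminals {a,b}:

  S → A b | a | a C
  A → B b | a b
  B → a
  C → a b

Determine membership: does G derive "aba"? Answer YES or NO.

Convert to CNF:
  S -> A T0 | T1 C | a
  A -> B T0 | T1 T0
  B -> a
  C -> T1 T0
  T0 -> b
  T1 -> a

Fill CYK table bottom-up:
  cell(0,0) a: {B,S,T1}  orig:{B,S}
  cell(1,1) b: {T0}  orig:{}
  cell(2,2) a: {B,S,T1}  orig:{B,S}
  cell(0,1) ab: {A,C}
  cell(1,2) ba: ∅
  cell(0,2) aba: ∅

S ∉ T[0,2] ⇒ NO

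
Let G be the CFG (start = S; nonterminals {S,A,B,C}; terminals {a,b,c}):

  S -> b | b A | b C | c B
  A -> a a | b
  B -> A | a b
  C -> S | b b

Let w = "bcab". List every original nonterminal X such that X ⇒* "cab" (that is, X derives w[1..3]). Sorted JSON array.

Convert to CNF:
  S -> T1 A | T1 C | T2 B | b
  A -> T0 T0 | b
  B -> T0 T0 | T0 T1 | b
  C -> T1 A | T1 C | T1 T1 | T2 B | b
  T0 -> a
  T1 -> b
  T2 -> c

CYK table (by increasing span) (cells [i..j] with 1 ≤ i ≤ j ≤ 3 only):
  [1..1]={T2}  "c"  orig:{}
  [2..2]={T0}  "a"  orig:{}
  [3..3]={A,B,C,S,T1}  "b"  orig:{A,B,C,S}
  [1..2]=∅  "ca"
  [2..3]={B}  "ab"
  [1..3]={C,S}  "cab"

Original NTs in T[1,3] deriving "cab": ["C", "S"]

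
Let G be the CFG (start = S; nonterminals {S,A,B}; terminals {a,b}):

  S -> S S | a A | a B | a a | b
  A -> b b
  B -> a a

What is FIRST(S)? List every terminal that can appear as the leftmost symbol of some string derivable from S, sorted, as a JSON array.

Compute FIRST by fixpoint:
iter 1:
  A via A→b b: +{b}
  B via B→a a: +{a}
  S via S→a A: +{a}
  S via S→b: +{b}
  FIRST(S)={a,b}  FIRST(A)={b}  FIRST(B)={a}
iter 2: — fixpoint
  FIRST(S)={a,b}  FIRST(A)={b}  FIRST(B)={a}

FIRST(S) = ["a", "b"]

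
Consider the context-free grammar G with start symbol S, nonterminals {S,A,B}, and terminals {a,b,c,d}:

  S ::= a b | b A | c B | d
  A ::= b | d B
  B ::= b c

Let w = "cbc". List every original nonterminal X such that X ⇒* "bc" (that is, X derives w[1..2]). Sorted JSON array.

CNF form of G:
  S -> T1 A | T2 B | T3 T1 | d
  A -> T0 B | b
  B -> T1 T2
  T0 -> d
  T1 -> b
  T2 -> c
  T3 -> a

Fill CYK table bottom-up — only the sub-triangle for w[1..2]:
  cell(1,1) b: {A,T1}  orig:{A}
  cell(2,2) c: {T2}  orig:{}
  cell(1,2) bc: {B}

Original NTs in T[1,2] deriving "bc": ["B"]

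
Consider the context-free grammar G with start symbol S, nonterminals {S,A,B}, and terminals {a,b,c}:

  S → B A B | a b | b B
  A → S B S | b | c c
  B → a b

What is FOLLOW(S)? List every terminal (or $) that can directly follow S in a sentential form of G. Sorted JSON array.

FIRST sets, iterate to fixpoint:
[1]
  A via A→b: +{b}
  A via A→c c: +{c}
  B via B→a b: +{a}
  S via S→B A B: +{a}
  S via S→b B: +{b}
  FIRST(S)={a,b}  FIRST(A)={b,c}  FIRST(B)={a}
[2]
  A via A→S B S: +{a}
  FIRST(S)={a,b}  FIRST(A)={a,b,c}  FIRST(B)={a}
[3] (stable)
  FIRST(S)={a,b}  FIRST(A)={a,b,c}  FIRST(B)={a}

FOLLOW iteration:
seed FOLLOW(S) with $
round 1:
  A→S B S: FOLLOW(S) ⊇ FIRST(B) = {a}; new: +{a}
  A→S B S: FOLLOW(B) ⊇ FIRST(S) = {a,b}; new: +{a,b}
  S→B A B: FOLLOW(B) ⊇ FIRST(A) = {a,b,c}; new: +{c}
  S→B A B: FOLLOW(A) ⊇ FIRST(B) = {a}; new: +{a}
  S→B A B: FOLLOW(B) ⊇ FOLLOW(S) ⊇ {$,a}; new: +{$}
  S: {$,a}  A: {a}  B: {$,a,b,c}
round 2: (no change)
  S: {$,a}  A: {a}  B: {$,a,b,c}

FOLLOW(S) = ["$", "a"]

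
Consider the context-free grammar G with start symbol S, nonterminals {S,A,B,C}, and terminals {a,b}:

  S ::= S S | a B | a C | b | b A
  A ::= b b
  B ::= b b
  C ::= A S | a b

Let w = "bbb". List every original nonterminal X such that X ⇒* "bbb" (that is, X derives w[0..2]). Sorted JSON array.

CNF form of G:
  S -> S S | T0 A | T1 B | T1 C | b
  A -> T0 T0
  B -> T0 T0
  C -> A S | T1 T0
  T0 -> b
  T1 -> a

Fill CYK table bottom-up — only the sub-triangle for w[0..2]:
  T[0,0] 'b' = {S,T0}  orig:{S}
  T[1,1] 'b' = {S,T0}  orig:{S}
  T[2,2] 'b' = {S,T0}  orig:{S}
  T[0,1] 'bb' = {A,B,S}
  T[1,2] 'bb' = {A,B,S}
  T[0,2] 'bbb' = {C,S}

Original NTs in T[0,2] deriving "bbb": ["C", "S"]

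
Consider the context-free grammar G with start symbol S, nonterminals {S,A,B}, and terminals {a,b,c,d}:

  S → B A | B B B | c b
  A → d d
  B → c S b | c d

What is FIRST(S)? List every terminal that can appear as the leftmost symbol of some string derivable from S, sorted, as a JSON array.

FIRST iteration:
iter 1:
  A via A→d d: +{d}
  B via B→c S b: +{c}
  S via S→B A: +{c}
  FIRST(S)={c}  FIRST(A)={d}  FIRST(B)={c}
iter 2: — fixpoint
  FIRST(S)={c}  FIRST(A)={d}  FIRST(B)={c}

FIRST(S) = ["c"]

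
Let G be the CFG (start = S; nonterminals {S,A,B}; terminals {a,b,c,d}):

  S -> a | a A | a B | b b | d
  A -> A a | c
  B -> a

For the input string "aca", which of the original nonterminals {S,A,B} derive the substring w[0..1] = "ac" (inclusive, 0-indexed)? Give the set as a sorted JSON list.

CNF form of G:
  S -> T0 A | T0 B | T1 T1 | a | d
  A -> A T0 | c
  B -> a
  T0 -> a
  T1 -> b

CYK fill — only the sub-triangle for w[0..1]:
  T[0,0] 'a' = {B,S,T0}  orig:{B,S}
  T[1,1] 'c' = {A}
  T[0,1] 'ac' = {S}

Original NTs in T[0,1] deriving "ac": ["S"]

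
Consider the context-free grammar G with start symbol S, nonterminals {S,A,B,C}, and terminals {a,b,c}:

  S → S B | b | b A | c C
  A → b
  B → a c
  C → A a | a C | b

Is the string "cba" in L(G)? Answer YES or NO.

Convert to CNF:
  S -> S B | T1 C | T2 A | b
  A -> b
  B -> T0 T1
  C -> A T0 | T0 C | b
  T0 -> a
  T1 -> c
  T2 -> b

CYK table (by increasing span):
  cell(0,0) c: {T1}  orig:{}
  cell(1,1) b: {A,C,S,T2}  orig:{A,C,S}
  cell(2,2) a: {T0}  orig:{}
  cell(0,1) cb: {S}
  cell(1,2) ba: {C}
  cell(0,2) cba: {S}

S ∈ T[0,2] ⇒ YES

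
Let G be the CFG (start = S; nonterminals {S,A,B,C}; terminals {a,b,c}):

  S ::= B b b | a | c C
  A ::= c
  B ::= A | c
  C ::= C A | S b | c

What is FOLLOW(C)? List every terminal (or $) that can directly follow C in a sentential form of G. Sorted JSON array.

FIRST sets, iterate to fixpoint:
[1]
  A via A→c: +{c}
  B via B→A: +{c}
  C via C→c: +{c}
  S via S→B b b: +{c}
  S via S→a: +{a}
  FIRST[S]={a,c}  FIRST[A]={c}  FIRST[B]={c}  FIRST[C]={c}
[2]
  C via C→S b: +{a}
  FIRST[S]={a,c}  FIRST[A]={c}  FIRST[B]={c}  FIRST[C]={a,c}
[3] (stable)
  FIRST[S]={a,c}  FIRST[A]={c}  FIRST[B]={c}  FIRST[C]={a,c}

FOLLOW sets:
initialize: $ ∈ FOLLOW(S)
pass 1:
  C→C A: FOLLOW(C) ⊇ FIRST(A) = {c}; new: +{c}
  C→C A: FOLLOW(A) ⊇ FOLLOW(C) ⊇ {c}; new: +{c}
  C→S b: FOLLOW(S) ⊇ FIRST(b) = {b}; new: +{b}
  S→B b b: FOLLOW(B) ⊇ FIRST(b) = {b}; new: +{b}
  S→c C: FOLLOW(C) ⊇ FOLLOW(S) ⊇ {$,b}; new: +{$,b}
  S: {$,b}  A: {c}  B: {b}  C: {$,b,c}
pass 2:
  B→A: FOLLOW(A) ⊇ FOLLOW(B) ⊇ {b}; new: +{b}
  C→C A: FOLLOW(A) ⊇ FOLLOW(C) ⊇ {$,b,c}; new: +{$}
  S: {$,b}  A: {$,b,c}  B: {b}  C: {$,b,c}
pass 3: (no change)
  S: {$,b}  A: {$,b,c}  B: {b}  C: {$,b,c}

FOLLOW(C) = ["$", "b", "c"]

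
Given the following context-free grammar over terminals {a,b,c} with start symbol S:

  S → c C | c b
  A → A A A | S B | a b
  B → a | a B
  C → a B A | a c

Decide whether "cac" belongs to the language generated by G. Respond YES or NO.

Convert to CNF:
  S -> T2 C | T2 T1
  A -> A X3 | S B | T0 T1
  B -> T0 B | a
  C -> T0 T2 | T0 X4
  T0 -> a
  T1 -> b
  T2 -> c
  X3 -> A A
  X4 -> B A

Fill CYK table bottom-up:
  T[0,0] 'c' = {T2}  orig:{}
  T[1,1] 'a' = {B,T0}  orig:{B}
  T[2,2] 'c' = {T2}  orig:{}
  T[0,1] 'ca' = ∅
  T[1,2] 'ac' = {C}
  T[0,2] 'cac' = {S}

S ∈ T[0,2] ⇒ YES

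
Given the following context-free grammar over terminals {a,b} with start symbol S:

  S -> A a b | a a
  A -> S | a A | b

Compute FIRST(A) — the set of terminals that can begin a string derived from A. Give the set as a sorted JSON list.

FIRST sets, iterate to fixpoint:
[1]
  A via A→a A: +{a}
  A via A→b: +{b}
  S via S→A a b: +{a,b}
  FIRST[S]={a,b}  FIRST[A]={a,b}
[2] — fixpoint
  FIRST[S]={a,b}  FIRST[A]={a,b}

FIRST(A) = ["a", "b"]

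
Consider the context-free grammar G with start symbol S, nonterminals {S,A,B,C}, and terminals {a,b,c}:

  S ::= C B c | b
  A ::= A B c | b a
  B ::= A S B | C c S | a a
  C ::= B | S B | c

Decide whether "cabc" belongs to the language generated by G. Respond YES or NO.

Convert to CNF:
  S -> C X8 | b
  A -> A X3 | T1 T2
  B -> A X4 | C X5 | T2 T2
  C -> A X6 | C X7 | S B | T2 T2 | c
  T0 -> c
  T1 -> b
  T2 -> a
  X3 -> B T0
  X4 -> S B
  X5 -> T0 S
  X6 -> S B
  X7 -> T0 S
  X8 -> B T0

Fill CYK table bottom-up:
  [0..0]={C,T0}  "c"  orig:{C}
  [1..1]={T2}  "a"  orig:{}
  [2..2]={S,T1}  "b"  orig:{S}
  [3..3]={C,T0}  "c"  orig:{C}
  [0..1]=∅  "ca"
  [1..2]=∅  "ab"
  [2..3]=∅  "bc"
  [0..2]=∅  "cab"
  [1..3]=∅  "abc"
  [0..3]=∅  "cabc"

S ∉ T[0,3] ⇒ NO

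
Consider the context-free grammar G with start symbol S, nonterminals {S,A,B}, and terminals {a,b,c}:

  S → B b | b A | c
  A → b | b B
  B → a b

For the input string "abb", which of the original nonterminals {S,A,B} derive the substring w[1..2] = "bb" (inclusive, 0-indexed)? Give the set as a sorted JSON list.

Convert to CNF:
  S -> B T0 | T0 A | c
  A -> T0 B | b
  B -> T1 T0
  T0 -> b
  T1 -> a

CYK fill (cells [i..j] with 1 ≤ i ≤ j ≤ 2 only):
  cell(1,1) b: {A,T0}  orig:{A}
  cell(2,2) b: {A,T0}  orig:{A}
  cell(1,2) bb: {S}

Original NTs in T[1,2] deriving "bb": ["S"]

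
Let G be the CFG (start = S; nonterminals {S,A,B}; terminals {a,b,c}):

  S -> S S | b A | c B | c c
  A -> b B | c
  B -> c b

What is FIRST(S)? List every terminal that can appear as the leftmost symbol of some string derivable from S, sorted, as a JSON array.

FIRST iteration:
pass 1:
  A via A→b B: +{b}
  A via A→c: +{c}
  B via B→c b: +{c}
  S via S→b A: +{b}
  S via S→c B: +{c}
  FIRST(S)={b,c}  FIRST(A)={b,c}  FIRST(B)={c}
pass 2: (no change)
  FIRST(S)={b,c}  FIRST(A)={b,c}  FIRST(B)={c}

FIRST(S) = ["b", "c"]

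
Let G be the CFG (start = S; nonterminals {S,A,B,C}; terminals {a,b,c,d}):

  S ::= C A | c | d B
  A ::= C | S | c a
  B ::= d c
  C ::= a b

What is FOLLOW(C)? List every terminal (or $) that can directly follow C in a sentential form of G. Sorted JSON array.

FIRST iteration:
pass 1:
  A via A→c a: +{c}
  B via B→d c: +{d}
  C via C→a b: +{a}
  S via S→C A: +{a}
  S via S→c: +{c}
  S via S→d B: +{d}
  S: {a,c,d}  A: {c}  B: {d}  C: {a}
pass 2:
  A via A→C: +{a}
  A via A→S: +{d}
  S: {a,c,d}  A: {a,c,d}  B: {d}  C: {a}
pass 3: done
  S: {a,c,d}  A: {a,c,d}  B: {d}  C: {a}

Compute FOLLOW by fixpoint:
initialize: $ ∈ FOLLOW(S)
[1]
  S→C A: FOLLOW(C) ⊇ FIRST(A) = {a,c,d}; new: +{a,c,d}
  S→C A: FOLLOW(A) ⊇ FOLLOW(S) ⊇ {$}; new: +{$}
  S→d B: FOLLOW(B) ⊇ FOLLOW(S) ⊇ {$}; new: +{$}
  S: {$}  A: {$}  B: {$}  C: {a,c,d}
[2]
  A→C: FOLLOW(C) ⊇ FOLLOW(A) ⊇ {$}; new: +{$}
  S: {$}  A: {$}  B: {$}  C: {$,a,c,d}
[3] — fixpoint
  S: {$}  A: {$}  B: {$}  C: {$,a,c,d}

FOLLOW(C) = ["$", "a", "c", "d"]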